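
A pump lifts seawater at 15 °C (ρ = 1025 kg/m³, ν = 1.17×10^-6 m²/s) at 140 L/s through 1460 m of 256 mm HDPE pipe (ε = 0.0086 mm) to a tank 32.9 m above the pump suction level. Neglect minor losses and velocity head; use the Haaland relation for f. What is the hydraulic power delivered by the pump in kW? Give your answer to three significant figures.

P_hyd ≈ 86.0 kW

V = 4Q/(πD²) = 2.720 m/s; Re = 5.95×10^5; ε/D = 3.36×10^-5; f = 0.01312
h_f = f(L/D)V²/2g = 28.22 m
Total head H = z + h_f = 32.9 + 28.22 = 61.12 m
P_hyd = ρgQH = 1025·9.81·0.140·61.12 = 86.04 kW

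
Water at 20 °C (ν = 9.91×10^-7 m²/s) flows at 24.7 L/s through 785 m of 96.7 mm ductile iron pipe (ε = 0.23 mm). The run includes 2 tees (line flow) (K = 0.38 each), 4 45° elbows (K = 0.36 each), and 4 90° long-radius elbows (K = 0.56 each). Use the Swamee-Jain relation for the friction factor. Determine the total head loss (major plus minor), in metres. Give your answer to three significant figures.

V = 4Q/(πD²) = 3.363 m/s; V²/2g = 0.5765 m
Re = 3.28×10^5, ε/D = 0.00238 → f = 0.02517 (Swamee-Jain)
Major: h_f = f(L/D)·V²/2g = 0.02517·8118·0.5765 = 117.8 m
Minor: ΣK = 4.44; h_m = ΣK·V²/2g = 2.560 m
Total H_L = 117.8 + 2.560 = 120.3 m

H_L ≈ 120 m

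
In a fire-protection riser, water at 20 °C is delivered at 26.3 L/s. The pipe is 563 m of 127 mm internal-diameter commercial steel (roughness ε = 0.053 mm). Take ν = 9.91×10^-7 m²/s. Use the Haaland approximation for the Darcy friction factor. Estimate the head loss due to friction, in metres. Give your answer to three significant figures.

h_f ≈ 17.3 m

V = 4Q/(πD²) = 4·0.0263/(π·0.127²) = 2.076 m/s
Re = VD/ν = 2.076·0.127/9.91×10^-7 = 2.66×10^5 → turbulent
ε/D = 0.053/127 = 4.17×10^-4
Haaland: f = 0.01774
h_f = f(L/D)V²/(2g) = 0.01774·(563/0.127)·2.076²/(2·9.81) = 17.28 m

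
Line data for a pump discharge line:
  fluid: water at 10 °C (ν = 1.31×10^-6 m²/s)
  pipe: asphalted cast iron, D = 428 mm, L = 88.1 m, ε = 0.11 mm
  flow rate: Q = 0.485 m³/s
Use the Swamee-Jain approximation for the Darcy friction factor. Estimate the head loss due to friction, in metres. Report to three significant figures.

V = 4Q/(πD²) = 4·0.485/(π·0.428²) = 3.371 m/s
Re = VD/ν = 3.371·0.428/1.31×10^-6 = 1.10×10^6 → turbulent
ε/D = 0.11/428 = 2.57×10^-4
Swamee-Jain: f = 0.01529
h_f = f(L/D)V²/(2g) = 0.01529·(88.1/0.428)·3.371²/(2·9.81) = 1.823 m

h_f ≈ 1.82 m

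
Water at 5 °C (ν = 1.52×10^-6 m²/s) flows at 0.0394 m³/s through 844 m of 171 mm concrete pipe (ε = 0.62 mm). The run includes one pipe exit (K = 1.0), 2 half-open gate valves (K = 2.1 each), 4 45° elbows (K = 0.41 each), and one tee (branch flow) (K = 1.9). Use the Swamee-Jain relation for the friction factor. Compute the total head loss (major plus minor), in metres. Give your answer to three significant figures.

V = 4Q/(πD²) = 1.716 m/s; V²/2g = 0.1500 m
Re = 1.93×10^5, ε/D = 0.00363 → f = 0.02841 (Swamee-Jain)
Major: h_f = f(L/D)·V²/2g = 0.02841·4936·0.1500 = 21.04 m
Minor: ΣK = 8.74; h_m = ΣK·V²/2g = 1.311 m
Total H_L = 21.04 + 1.311 = 22.35 m

H_L ≈ 22.3 m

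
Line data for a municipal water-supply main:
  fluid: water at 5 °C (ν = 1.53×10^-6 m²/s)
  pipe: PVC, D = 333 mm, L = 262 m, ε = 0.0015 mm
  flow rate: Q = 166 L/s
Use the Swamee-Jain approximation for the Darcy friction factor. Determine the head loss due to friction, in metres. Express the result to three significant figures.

V = 4Q/(πD²) = 4·0.166/(π·0.333²) = 1.906 m/s
Re = VD/ν = 1.906·0.333/1.53×10^-6 = 4.15×10^5 → turbulent
ε/D = 0.0015/333 = 4.50×10^-6
Swamee-Jain: f = 0.01360
h_f = f(L/D)V²/(2g) = 0.01360·(262/0.333)·1.906²/(2·9.81) = 1.982 m

h_f ≈ 1.98 m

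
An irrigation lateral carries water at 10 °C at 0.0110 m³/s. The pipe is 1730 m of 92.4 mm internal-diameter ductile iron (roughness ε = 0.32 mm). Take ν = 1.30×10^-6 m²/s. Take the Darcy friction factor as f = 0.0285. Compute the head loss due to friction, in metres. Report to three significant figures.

h_f ≈ 73.2 m

V = 4Q/(πD²) = 4·0.0110/(π·0.0924²) = 1.640 m/s
h_f = f(L/D)V²/(2g) = 0.02850·(1730/0.0924)·1.640²/(2·9.81) = 73.19 m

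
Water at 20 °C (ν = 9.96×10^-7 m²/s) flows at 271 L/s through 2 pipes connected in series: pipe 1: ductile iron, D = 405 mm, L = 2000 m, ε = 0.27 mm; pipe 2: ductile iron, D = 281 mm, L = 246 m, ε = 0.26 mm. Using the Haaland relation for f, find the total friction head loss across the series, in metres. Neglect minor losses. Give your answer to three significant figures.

H ≈ 37.0 m

Pipe 1: V = 2.104 m/s, Re = 8.55×10^5, ε/D = 6.67×10^-4, f = 0.01828, h_1 = f(L/D)V²/2g = 20.36 m
Pipe 2: V = 4.370 m/s, Re = 1.23×10^6, ε/D = 9.25×10^-4, f = 0.01954, h_2 = f(L/D)V²/2g = 16.65 m
Series → Q common, losses add: H = Σh = 37.01 m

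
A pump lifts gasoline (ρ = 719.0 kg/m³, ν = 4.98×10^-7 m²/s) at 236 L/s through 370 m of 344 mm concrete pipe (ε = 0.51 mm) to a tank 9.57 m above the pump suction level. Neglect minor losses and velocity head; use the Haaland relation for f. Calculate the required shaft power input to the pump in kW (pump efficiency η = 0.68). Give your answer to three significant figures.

V = 4Q/(πD²) = 2.539 m/s; Re = 1.75×10^6; ε/D = 0.00148; f = 0.02182
h_f = f(L/D)V²/2g = 7.713 m
Total head H = z + h_f = 9.57 + 7.713 = 17.28 m
P_hyd = ρgQH = 719.0·9.81·0.236·17.28 = 28.77 kW
P_shaft = P_hyd/η = 28.77/0.68 = 42.31 kW

P_shaft ≈ 42.3 kW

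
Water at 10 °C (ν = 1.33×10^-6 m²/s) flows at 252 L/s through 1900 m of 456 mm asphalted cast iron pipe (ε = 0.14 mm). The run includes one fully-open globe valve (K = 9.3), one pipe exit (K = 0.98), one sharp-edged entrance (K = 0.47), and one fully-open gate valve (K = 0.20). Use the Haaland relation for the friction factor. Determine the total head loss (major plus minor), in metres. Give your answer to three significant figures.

H_L ≈ 9.50 m

V = 4Q/(πD²) = 1.543 m/s; V²/2g = 0.1214 m
Re = 5.29×10^5, ε/D = 3.07×10^-4 → f = 0.01615 (Haaland)
Major: h_f = f(L/D)·V²/2g = 0.01615·4167·0.1214 = 8.168 m
Minor: ΣK = 11.0; h_m = ΣK·V²/2g = 1.329 m
Total H_L = 8.168 + 1.329 = 9.497 m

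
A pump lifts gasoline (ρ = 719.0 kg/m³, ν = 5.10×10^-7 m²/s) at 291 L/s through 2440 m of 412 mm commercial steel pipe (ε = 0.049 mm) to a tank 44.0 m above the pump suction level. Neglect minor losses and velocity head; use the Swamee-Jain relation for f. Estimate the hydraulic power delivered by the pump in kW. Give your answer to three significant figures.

P_hyd ≈ 130 kW

V = 4Q/(πD²) = 2.183 m/s; Re = 1.76×10^6; ε/D = 1.19×10^-4; f = 0.01328
h_f = f(L/D)V²/2g = 19.10 m
Total head H = z + h_f = 44.0 + 19.10 = 63.10 m
P_hyd = ρgQH = 719.0·9.81·0.291·63.10 = 129.5 kW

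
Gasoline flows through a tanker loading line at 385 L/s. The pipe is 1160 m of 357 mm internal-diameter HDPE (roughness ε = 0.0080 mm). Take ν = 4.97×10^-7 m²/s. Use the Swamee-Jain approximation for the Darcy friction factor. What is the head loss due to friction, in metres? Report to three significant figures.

h_f ≈ 26.4 m

V = 4Q/(πD²) = 4·0.385/(π·0.357²) = 3.846 m/s
Re = VD/ν = 3.846·0.357/4.97×10^-7 = 2.76×10^6 → turbulent
ε/D = 0.0080/357 = 2.24×10^-5
Swamee-Jain: f = 0.01077
h_f = f(L/D)V²/(2g) = 0.01077·(1160/0.357)·3.846²/(2·9.81) = 26.39 m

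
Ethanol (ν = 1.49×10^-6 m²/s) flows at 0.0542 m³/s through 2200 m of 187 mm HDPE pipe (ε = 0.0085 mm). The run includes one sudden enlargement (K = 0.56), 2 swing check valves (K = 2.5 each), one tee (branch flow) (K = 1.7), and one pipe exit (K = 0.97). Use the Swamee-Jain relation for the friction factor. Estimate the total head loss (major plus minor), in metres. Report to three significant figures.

V = 4Q/(πD²) = 1.973 m/s; V²/2g = 0.1985 m
Re = 2.48×10^5, ε/D = 4.55×10^-5 → f = 0.01536 (Swamee-Jain)
Major: h_f = f(L/D)·V²/2g = 0.01536·11765·0.1985 = 35.88 m
Minor: ΣK = 8.23; h_m = ΣK·V²/2g = 1.634 m
Total H_L = 35.88 + 1.634 = 37.51 m

H_L ≈ 37.5 m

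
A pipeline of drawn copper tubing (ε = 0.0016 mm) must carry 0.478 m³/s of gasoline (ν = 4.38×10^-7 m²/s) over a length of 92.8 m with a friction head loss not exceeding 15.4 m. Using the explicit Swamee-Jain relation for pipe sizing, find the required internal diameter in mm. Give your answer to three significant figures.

D ≈ 253 mm

Swamee-Jain (Type III): D = 0.66·[ε^1.25·(LQ²/(gh_f))^4.75 + ν·Q^9.4·(L/(gh_f))^5.2]^0.04
LQ²/(gh_f) = 0.1404; L/(gh_f) = 0.6143
Term 1 = ε^1.25·(…)^4.75 = 5.06×10^-12; Term 2 = ν·Q^9.4·(…)^5.2 = 3.37×10^-11
D = 0.66·(5.06×10^-12 + 3.37×10^-11)^0.04 = 0.2530 m = 253 mm
Check: V = 9.51 m/s, Re = 5.49×10^6, f = 0.009325, h_f = 15.8 m ≈ 15.4 m ✓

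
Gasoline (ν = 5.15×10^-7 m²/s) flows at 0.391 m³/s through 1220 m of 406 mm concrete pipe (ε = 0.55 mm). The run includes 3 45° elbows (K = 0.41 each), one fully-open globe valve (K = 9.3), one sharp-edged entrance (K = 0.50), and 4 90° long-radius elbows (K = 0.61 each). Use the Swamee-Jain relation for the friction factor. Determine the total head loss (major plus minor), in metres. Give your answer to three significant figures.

H_L ≈ 36.1 m

V = 4Q/(πD²) = 3.020 m/s; V²/2g = 0.4649 m
Re = 2.38×10^6, ε/D = 0.00135 → f = 0.02132 (Swamee-Jain)
Major: h_f = f(L/D)·V²/2g = 0.02132·3005·0.4649 = 29.79 m
Minor: ΣK = 13.5; h_m = ΣK·V²/2g = 6.262 m
Total H_L = 29.79 + 6.262 = 36.05 m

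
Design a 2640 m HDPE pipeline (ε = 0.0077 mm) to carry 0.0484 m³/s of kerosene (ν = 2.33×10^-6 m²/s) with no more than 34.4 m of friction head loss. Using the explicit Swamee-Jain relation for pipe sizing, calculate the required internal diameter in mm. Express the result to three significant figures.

D ≈ 193 mm

Swamee-Jain (Type III): D = 0.66·[ε^1.25·(LQ²/(gh_f))^4.75 + ν·Q^9.4·(L/(gh_f))^5.2]^0.04
LQ²/(gh_f) = 0.01833; L/(gh_f) = 7.823
Term 1 = ε^1.25·(…)^4.75 = 2.28×10^-15; Term 2 = ν·Q^9.4·(…)^5.2 = 4.47×10^-14
D = 0.66·(2.28×10^-15 + 4.47×10^-14)^0.04 = 0.1934 m = 193 mm
Check: V = 1.65 m/s, Re = 1.37×10^5, f = 0.01704, h_f = 32.2 m ≈ 34.4 m ✓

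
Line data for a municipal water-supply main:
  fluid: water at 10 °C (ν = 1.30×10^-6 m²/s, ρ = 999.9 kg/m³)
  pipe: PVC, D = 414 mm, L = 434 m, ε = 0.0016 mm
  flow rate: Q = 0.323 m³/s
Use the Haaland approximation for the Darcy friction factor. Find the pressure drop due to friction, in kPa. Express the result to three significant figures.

V = 4Q/(πD²) = 4·0.323/(π·0.414²) = 2.399 m/s
Re = VD/ν = 2.399·0.414/1.30×10^-6 = 7.64×10^5 → turbulent
ε/D = 0.0016/414 = 3.86×10^-6
Haaland: f = 0.01218
h_f = f(L/D)V²/(2g) = 0.01218·(434/0.414)·2.399²/(2·9.81) = 3.748 m
Δp = ρg·h_f = 999.9·9.81·3.748 = 36.76 kPa

Δp ≈ 36.8 kPa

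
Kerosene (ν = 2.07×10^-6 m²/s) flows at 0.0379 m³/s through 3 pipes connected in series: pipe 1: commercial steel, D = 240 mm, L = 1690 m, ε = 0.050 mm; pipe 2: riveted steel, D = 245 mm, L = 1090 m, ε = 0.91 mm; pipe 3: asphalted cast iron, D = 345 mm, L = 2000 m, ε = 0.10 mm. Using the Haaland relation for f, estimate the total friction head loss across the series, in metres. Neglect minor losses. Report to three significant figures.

Pipe 1: V = 0.8378 m/s, Re = 9.71×10^4, ε/D = 2.08×10^-4, f = 0.01887, h_1 = f(L/D)V²/2g = 4.752 m
Pipe 2: V = 0.8039 m/s, Re = 9.52×10^4, ε/D = 0.00371, f = 0.02894, h_2 = f(L/D)V²/2g = 4.241 m
Pipe 3: V = 0.4054 m/s, Re = 6.76×10^4, ε/D = 2.90×10^-4, f = 0.02043, h_3 = f(L/D)V²/2g = 0.9923 m
Series → Q common, losses add: H = Σh = 9.986 m

H ≈ 9.99 m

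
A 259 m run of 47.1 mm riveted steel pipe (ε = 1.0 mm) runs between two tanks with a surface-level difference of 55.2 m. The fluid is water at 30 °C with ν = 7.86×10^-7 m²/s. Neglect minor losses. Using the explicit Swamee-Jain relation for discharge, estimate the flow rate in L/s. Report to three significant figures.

Q ≈ 3.46 L/s

Swamee-Jain (Type II): Q = -0.965·√(gD⁵h_f/L)·ln[ε/(3.7D) + √(3.17ν²L/(gD³h_f))]
√(gD⁵h_f/L) = √(9.81·0.0471⁵·55.2/259) = 6.962×10^-4
ε/(3.7D) = 0.00574; √(3.17ν²L/(gD³h_f)) = 9.47×10^-5
Q = -0.965·6.962×10^-4·ln(0.005833) = 0.003456 m³/s
Check: V = 1.98 m/s, Re = 1.19×10^5, f = 0.05029, h_f = 55.5 m ≈ 55.2 m ✓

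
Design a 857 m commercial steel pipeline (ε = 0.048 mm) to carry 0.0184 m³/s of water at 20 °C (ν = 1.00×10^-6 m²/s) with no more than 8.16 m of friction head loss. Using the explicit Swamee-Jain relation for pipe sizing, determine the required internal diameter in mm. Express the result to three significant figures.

Swamee-Jain (Type III): D = 0.66·[ε^1.25·(LQ²/(gh_f))^4.75 + ν·Q^9.4·(L/(gh_f))^5.2]^0.04
LQ²/(gh_f) = 0.003625; L/(gh_f) = 10.71
Term 1 = ε^1.25·(…)^4.75 = 1.02×10^-17; Term 2 = ν·Q^9.4·(…)^5.2 = 1.10×10^-17
D = 0.66·(1.02×10^-17 + 1.10×10^-17)^0.04 = 0.1421 m = 142 mm
Check: V = 1.16 m/s, Re = 1.65×10^5, f = 0.01842, h_f = 7.62 m ≈ 8.16 m ✓

D ≈ 142 mm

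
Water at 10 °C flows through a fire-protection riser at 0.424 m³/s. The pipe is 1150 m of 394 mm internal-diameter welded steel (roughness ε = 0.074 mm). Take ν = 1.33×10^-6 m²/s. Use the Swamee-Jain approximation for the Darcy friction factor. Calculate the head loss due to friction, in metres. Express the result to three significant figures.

V = 4Q/(πD²) = 4·0.424/(π·0.394²) = 3.478 m/s
Re = VD/ν = 3.478·0.394/1.33×10^-6 = 1.03×10^6 → turbulent
ε/D = 0.074/394 = 1.88×10^-4
Swamee-Jain: f = 0.01461
h_f = f(L/D)V²/(2g) = 0.01461·(1150/0.394)·3.478²/(2·9.81) = 26.29 m

h_f ≈ 26.3 m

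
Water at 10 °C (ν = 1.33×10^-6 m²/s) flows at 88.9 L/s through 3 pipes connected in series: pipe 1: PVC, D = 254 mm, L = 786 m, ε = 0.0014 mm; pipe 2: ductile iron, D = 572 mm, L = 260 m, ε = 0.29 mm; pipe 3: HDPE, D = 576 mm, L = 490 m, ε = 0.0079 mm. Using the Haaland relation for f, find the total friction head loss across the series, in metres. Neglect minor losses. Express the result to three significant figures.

Pipe 1: V = 1.754 m/s, Re = 3.35×10^5, ε/D = 5.51×10^-6, f = 0.01410, h_1 = f(L/D)V²/2g = 6.844 m
Pipe 2: V = 0.3460 m/s, Re = 1.49×10^5, ε/D = 5.07×10^-4, f = 0.01920, h_2 = f(L/D)V²/2g = 0.05324 m
Pipe 3: V = 0.3412 m/s, Re = 1.48×10^5, ε/D = 1.37×10^-5, f = 0.01652, h_3 = f(L/D)V²/2g = 0.08338 m
Series → Q common, losses add: H = Σh = 6.980 m

H ≈ 6.98 m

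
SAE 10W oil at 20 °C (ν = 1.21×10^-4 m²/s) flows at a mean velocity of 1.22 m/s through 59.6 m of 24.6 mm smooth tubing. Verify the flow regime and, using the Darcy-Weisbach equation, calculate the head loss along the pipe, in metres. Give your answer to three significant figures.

Re = VD/ν = 1.22·0.02460/1.21×10^-4 = 248 → laminar (Re < 2300)
f = 64/Re = 0.2580
h_f = f(L/D)V²/(2g) = 0.2580·(59.6/0.02460)·1.22²/(2·9.81) = 47.42 m

h_f ≈ 47.4 m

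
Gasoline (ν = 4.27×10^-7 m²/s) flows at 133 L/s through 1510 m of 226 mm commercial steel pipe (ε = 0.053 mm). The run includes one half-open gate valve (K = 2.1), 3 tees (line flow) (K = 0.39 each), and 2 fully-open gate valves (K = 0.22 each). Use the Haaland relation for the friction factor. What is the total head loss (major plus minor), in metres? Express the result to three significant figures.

V = 4Q/(πD²) = 3.315 m/s; V²/2g = 0.5603 m
Re = 1.75×10^6, ε/D = 2.35×10^-4 → f = 0.01466 (Haaland)
Major: h_f = f(L/D)·V²/2g = 0.01466·6681·0.5603 = 54.89 m
Minor: ΣK = 3.71; h_m = ΣK·V²/2g = 2.079 m
Total H_L = 54.89 + 2.079 = 56.96 m

H_L ≈ 57.0 m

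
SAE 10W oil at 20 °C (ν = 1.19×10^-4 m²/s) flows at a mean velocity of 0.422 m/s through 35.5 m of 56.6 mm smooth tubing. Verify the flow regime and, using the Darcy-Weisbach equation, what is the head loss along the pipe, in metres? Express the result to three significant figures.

Re = VD/ν = 0.422·0.05660/1.19×10^-4 = 201 → laminar (Re < 2300)
f = 64/Re = 0.3189
h_f = f(L/D)V²/(2g) = 0.3189·(35.5/0.05660)·0.422²/(2·9.81) = 1.815 m

h_f ≈ 1.82 m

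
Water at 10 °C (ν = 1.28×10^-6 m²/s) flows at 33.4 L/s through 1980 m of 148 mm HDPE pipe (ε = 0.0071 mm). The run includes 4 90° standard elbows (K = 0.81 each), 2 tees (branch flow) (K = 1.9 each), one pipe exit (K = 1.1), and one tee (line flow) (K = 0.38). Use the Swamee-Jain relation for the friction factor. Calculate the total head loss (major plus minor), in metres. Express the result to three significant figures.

H_L ≈ 41.9 m

V = 4Q/(πD²) = 1.941 m/s; V²/2g = 0.1921 m
Re = 2.24×10^5, ε/D = 4.80×10^-5 → f = 0.01565 (Swamee-Jain)
Major: h_f = f(L/D)·V²/2g = 0.01565·13378·0.1921 = 40.21 m
Minor: ΣK = 8.52; h_m = ΣK·V²/2g = 1.637 m
Total H_L = 40.21 + 1.637 = 41.85 m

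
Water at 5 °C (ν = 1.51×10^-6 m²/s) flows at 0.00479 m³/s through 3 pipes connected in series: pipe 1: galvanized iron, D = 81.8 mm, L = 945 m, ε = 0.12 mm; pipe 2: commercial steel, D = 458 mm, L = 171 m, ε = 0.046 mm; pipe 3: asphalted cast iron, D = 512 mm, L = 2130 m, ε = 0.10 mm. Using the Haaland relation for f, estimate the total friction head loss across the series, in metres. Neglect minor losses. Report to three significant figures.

H ≈ 12.2 m

Pipe 1: V = 0.9115 m/s, Re = 4.94×10^4, ε/D = 0.00147, f = 0.02502, h_1 = f(L/D)V²/2g = 12.24 m
Pipe 2: V = 0.02907 m/s, Re = 8820, ε/D = 1.00×10^-4, f = 0.03208, h_2 = f(L/D)V²/2g = 5.160×10^-4 m
Pipe 3: V = 0.02327 m/s, Re = 7890, ε/D = 1.95×10^-4, f = 0.03319, h_3 = f(L/D)V²/2g = 0.003809 m
Series → Q common, losses add: H = Σh = 12.24 m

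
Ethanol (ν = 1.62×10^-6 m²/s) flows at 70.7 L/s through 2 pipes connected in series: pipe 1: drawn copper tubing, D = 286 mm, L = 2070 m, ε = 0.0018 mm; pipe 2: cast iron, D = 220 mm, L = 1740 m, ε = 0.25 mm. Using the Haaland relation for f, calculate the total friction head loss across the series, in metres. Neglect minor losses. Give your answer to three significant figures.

Pipe 1: V = 1.101 m/s, Re = 1.94×10^5, ε/D = 6.29×10^-6, f = 0.01562, h_1 = f(L/D)V²/2g = 6.980 m
Pipe 2: V = 1.860 m/s, Re = 2.53×10^5, ε/D = 0.00114, f = 0.02122, h_2 = f(L/D)V²/2g = 29.59 m
Series → Q common, losses add: H = Σh = 36.57 m

H ≈ 36.6 m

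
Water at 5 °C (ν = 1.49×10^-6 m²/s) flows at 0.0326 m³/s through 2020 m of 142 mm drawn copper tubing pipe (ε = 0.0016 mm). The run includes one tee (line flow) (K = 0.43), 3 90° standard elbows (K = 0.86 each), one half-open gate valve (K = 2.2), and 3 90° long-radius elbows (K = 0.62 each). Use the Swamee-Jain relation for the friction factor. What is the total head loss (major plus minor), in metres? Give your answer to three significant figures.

V = 4Q/(πD²) = 2.059 m/s; V²/2g = 0.2160 m
Re = 1.96×10^5, ε/D = 1.13×10^-5 → f = 0.01569 (Swamee-Jain)
Major: h_f = f(L/D)·V²/2g = 0.01569·14225·0.2160 = 48.21 m
Minor: ΣK = 7.07; h_m = ΣK·V²/2g = 1.527 m
Total H_L = 48.21 + 1.527 = 49.74 m

H_L ≈ 49.7 m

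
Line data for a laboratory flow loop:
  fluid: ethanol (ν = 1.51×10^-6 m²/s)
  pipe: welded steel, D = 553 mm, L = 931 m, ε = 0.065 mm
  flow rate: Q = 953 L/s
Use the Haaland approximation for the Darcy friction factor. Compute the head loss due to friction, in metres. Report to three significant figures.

V = 4Q/(πD²) = 4·0.953/(π·0.553²) = 3.968 m/s
Re = VD/ν = 3.968·0.553/1.51×10^-6 = 1.45×10^6 → turbulent
ε/D = 0.065/553 = 1.18×10^-4
Haaland: f = 0.01325
h_f = f(L/D)V²/(2g) = 0.01325·(931/0.553)·3.968²/(2·9.81) = 17.90 m

h_f ≈ 17.9 m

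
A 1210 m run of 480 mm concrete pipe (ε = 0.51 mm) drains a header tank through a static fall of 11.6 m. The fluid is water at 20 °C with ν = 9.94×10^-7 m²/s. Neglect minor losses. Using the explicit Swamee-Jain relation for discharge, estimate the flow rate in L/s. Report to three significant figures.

Swamee-Jain (Type II): Q = -0.965·√(gD⁵h_f/L)·ln[ε/(3.7D) + √(3.17ν²L/(gD³h_f))]
√(gD⁵h_f/L) = √(9.81·0.480⁵·11.6/1210) = 0.04895
ε/(3.7D) = 2.87×10^-4; √(3.17ν²L/(gD³h_f)) = 1.74×10^-5
Q = -0.965·0.04895·ln(3.045×10^-4) = 0.3825 m³/s
Check: V = 2.11 m/s, Re = 1.02×10^6, f = 0.02030, h_f = 11.7 m ≈ 11.6 m ✓

Q ≈ 382 L/s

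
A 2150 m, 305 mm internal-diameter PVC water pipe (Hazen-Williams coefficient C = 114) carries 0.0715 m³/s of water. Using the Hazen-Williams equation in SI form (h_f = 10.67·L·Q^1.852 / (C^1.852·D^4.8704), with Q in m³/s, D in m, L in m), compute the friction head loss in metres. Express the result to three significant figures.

h_f = 10.67·2150·0.0715^1.852 / (114^1.852·0.305^4.8704) = 8.731 m

h_f ≈ 8.73 m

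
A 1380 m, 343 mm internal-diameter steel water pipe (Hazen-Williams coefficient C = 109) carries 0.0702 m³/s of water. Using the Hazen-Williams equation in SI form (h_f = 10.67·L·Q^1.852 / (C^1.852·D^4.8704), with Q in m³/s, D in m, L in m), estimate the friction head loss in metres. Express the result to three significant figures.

h_f ≈ 3.32 m

h_f = 10.67·1380·0.0702^1.852 / (109^1.852·0.343^4.8704) = 3.322 m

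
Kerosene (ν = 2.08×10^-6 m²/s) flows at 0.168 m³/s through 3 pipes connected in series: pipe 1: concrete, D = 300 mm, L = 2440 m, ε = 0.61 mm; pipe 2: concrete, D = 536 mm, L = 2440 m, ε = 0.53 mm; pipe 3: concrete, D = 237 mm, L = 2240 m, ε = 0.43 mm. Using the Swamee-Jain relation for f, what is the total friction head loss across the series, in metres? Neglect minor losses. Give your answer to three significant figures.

H ≈ 223 m

Pipe 1: V = 2.377 m/s, Re = 3.43×10^5, ε/D = 0.00203, f = 0.02419, h_1 = f(L/D)V²/2g = 56.63 m
Pipe 2: V = 0.7445 m/s, Re = 1.92×10^5, ε/D = 9.89×10^-4, f = 0.02120, h_2 = f(L/D)V²/2g = 2.727 m
Pipe 3: V = 3.808 m/s, Re = 4.34×10^5, ε/D = 0.00181, f = 0.02340, h_3 = f(L/D)V²/2g = 163.5 m
Series → Q common, losses add: H = Σh = 222.8 m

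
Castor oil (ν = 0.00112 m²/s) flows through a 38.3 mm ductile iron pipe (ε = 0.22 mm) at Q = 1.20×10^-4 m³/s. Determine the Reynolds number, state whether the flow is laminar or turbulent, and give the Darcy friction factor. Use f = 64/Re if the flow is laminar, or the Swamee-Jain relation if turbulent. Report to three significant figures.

V = 4Q/(πD²) = 0.1042 m/s
Re = VD/ν = 0.1042·0.0383/0.00112 = 3.56
Re < 2300 → laminar → f = 64/Re = 17.97

Re ≈ 3.56; laminar; f = 64/Re ≈ 18.0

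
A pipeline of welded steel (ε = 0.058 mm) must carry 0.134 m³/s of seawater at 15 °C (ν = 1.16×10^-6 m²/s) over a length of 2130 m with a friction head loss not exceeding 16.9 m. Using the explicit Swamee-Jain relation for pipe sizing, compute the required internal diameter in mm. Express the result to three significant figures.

Swamee-Jain (Type III): D = 0.66·[ε^1.25·(LQ²/(gh_f))^4.75 + ν·Q^9.4·(L/(gh_f))^5.2]^0.04
LQ²/(gh_f) = 0.2307; L/(gh_f) = 12.85
Term 1 = ε^1.25·(…)^4.75 = 4.77×10^-9; Term 2 = ν·Q^9.4·(…)^5.2 = 4.22×10^-9
D = 0.66·(4.77×10^-9 + 4.22×10^-9)^0.04 = 0.3146 m = 315 mm
Check: V = 1.72 m/s, Re = 4.68×10^5, f = 0.01546, h_f = 15.9 m ≈ 16.9 m ✓

D ≈ 315 mm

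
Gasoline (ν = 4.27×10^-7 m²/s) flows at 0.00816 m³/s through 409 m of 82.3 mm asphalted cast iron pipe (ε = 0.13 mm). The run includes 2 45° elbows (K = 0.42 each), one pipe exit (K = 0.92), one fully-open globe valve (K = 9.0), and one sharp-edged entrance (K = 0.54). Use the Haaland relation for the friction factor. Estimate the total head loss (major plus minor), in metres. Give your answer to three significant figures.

V = 4Q/(πD²) = 1.534 m/s; V²/2g = 0.1199 m
Re = 2.96×10^5, ε/D = 0.00158 → f = 0.02269 (Haaland)
Major: h_f = f(L/D)·V²/2g = 0.02269·4970·0.1199 = 13.52 m
Minor: ΣK = 11.3; h_m = ΣK·V²/2g = 1.355 m
Total H_L = 13.52 + 1.355 = 14.88 m

H_L ≈ 14.9 m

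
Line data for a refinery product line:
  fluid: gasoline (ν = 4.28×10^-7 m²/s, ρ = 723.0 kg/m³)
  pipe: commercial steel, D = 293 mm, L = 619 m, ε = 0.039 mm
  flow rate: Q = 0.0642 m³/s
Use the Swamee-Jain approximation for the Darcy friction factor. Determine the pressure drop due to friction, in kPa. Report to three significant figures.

V = 4Q/(πD²) = 4·0.0642/(π·0.293²) = 0.9522 m/s
Re = VD/ν = 0.9522·0.293/4.28×10^-7 = 6.52×10^5 → turbulent
ε/D = 0.039/293 = 1.33×10^-4
Swamee-Jain: f = 0.01446
h_f = f(L/D)V²/(2g) = 0.01446·(619/0.293)·0.9522²/(2·9.81) = 1.412 m
Δp = ρg·h_f = 723.0·9.81·1.412 = 10.01 kPa

Δp ≈ 10.0 kPa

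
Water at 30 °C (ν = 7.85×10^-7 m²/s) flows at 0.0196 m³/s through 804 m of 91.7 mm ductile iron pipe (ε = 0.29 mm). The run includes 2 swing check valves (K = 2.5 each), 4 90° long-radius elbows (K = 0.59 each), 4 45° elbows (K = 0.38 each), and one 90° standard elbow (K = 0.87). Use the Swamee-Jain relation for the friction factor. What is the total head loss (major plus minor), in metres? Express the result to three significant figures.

H_L ≈ 111 m

V = 4Q/(πD²) = 2.968 m/s; V²/2g = 0.4489 m
Re = 3.47×10^5, ε/D = 0.00316 → f = 0.02707 (Swamee-Jain)
Major: h_f = f(L/D)·V²/2g = 0.02707·8768·0.4489 = 106.5 m
Minor: ΣK = 9.75; h_m = ΣK·V²/2g = 4.377 m
Total H_L = 106.5 + 4.377 = 110.9 m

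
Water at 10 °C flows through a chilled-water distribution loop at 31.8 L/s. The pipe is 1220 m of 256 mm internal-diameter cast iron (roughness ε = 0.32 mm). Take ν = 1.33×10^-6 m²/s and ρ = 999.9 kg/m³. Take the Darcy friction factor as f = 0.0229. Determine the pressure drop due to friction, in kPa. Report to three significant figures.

V = 4Q/(πD²) = 4·0.0318/(π·0.256²) = 0.6178 m/s
h_f = f(L/D)V²/(2g) = 0.02290·(1220/0.256)·0.6178²/(2·9.81) = 2.123 m
Δp = ρg·h_f = 999.9·9.81·2.123 = 20.83 kPa

Δp ≈ 20.8 kPa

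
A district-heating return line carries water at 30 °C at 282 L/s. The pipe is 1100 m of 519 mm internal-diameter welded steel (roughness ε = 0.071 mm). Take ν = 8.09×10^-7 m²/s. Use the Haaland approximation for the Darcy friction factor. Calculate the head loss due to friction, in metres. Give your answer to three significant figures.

V = 4Q/(πD²) = 4·0.282/(π·0.519²) = 1.333 m/s
Re = VD/ν = 1.333·0.519/8.09×10^-7 = 8.55×10^5 → turbulent
ε/D = 0.071/519 = 1.37×10^-4
Haaland: f = 0.01399
h_f = f(L/D)V²/(2g) = 0.01399·(1100/0.519)·1.333²/(2·9.81) = 2.686 m

h_f ≈ 2.69 m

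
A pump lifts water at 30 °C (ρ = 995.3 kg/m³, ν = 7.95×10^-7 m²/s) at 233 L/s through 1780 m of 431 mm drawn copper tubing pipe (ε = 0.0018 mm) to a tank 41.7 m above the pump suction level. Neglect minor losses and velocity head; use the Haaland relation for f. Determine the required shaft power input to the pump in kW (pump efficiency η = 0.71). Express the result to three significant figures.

V = 4Q/(πD²) = 1.597 m/s; Re = 8.66×10^5; ε/D = 4.18×10^-6; f = 0.01194
h_f = f(L/D)V²/2g = 6.408 m
Total head H = z + h_f = 41.7 + 6.408 = 48.11 m
P_hyd = ρgQH = 995.3·9.81·0.233·48.11 = 109.4 kW
P_shaft = P_hyd/η = 109.4/0.71 = 154.1 kW

P_shaft ≈ 154 kW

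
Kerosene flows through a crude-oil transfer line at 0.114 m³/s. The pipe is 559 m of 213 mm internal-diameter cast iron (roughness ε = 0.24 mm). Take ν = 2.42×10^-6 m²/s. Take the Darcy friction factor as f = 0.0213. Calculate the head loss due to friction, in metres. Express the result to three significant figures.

V = 4Q/(πD²) = 4·0.114/(π·0.213²) = 3.199 m/s
h_f = f(L/D)V²/(2g) = 0.02130·(559/0.213)·3.199²/(2·9.81) = 29.16 m

h_f ≈ 29.2 m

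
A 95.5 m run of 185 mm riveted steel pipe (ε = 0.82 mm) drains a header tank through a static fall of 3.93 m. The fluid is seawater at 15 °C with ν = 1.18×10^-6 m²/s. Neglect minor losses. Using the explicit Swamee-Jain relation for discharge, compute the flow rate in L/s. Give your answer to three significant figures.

Swamee-Jain (Type II): Q = -0.965·√(gD⁵h_f/L)·ln[ε/(3.7D) + √(3.17ν²L/(gD³h_f))]
√(gD⁵h_f/L) = √(9.81·0.185⁵·3.93/95.5) = 0.009353
ε/(3.7D) = 0.00120; √(3.17ν²L/(gD³h_f)) = 4.16×10^-5
Q = -0.965·0.009353·ln(0.001240) = 0.06041 m³/s
Check: V = 2.25 m/s, Re = 3.52×10^5, f = 0.02971, h_f = 3.95 m ≈ 3.93 m ✓

Q ≈ 60.4 L/s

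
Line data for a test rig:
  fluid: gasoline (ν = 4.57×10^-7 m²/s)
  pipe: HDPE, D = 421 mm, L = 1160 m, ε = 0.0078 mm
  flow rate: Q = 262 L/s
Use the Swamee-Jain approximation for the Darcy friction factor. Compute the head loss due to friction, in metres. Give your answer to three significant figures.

V = 4Q/(πD²) = 4·0.262/(π·0.421²) = 1.882 m/s
Re = VD/ν = 1.882·0.421/4.57×10^-7 = 1.73×10^6 → turbulent
ε/D = 0.0078/421 = 1.85×10^-5
Swamee-Jain: f = 0.01121
h_f = f(L/D)V²/(2g) = 0.01121·(1160/0.421)·1.882²/(2·9.81) = 5.576 m

h_f ≈ 5.58 m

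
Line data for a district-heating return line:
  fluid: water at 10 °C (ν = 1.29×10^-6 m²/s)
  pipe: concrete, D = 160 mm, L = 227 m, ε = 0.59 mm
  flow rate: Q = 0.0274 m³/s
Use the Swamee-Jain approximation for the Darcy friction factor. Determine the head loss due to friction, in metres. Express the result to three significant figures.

h_f ≈ 3.85 m

V = 4Q/(πD²) = 4·0.0274/(π·0.160²) = 1.363 m/s
Re = VD/ν = 1.363·0.160/1.29×10^-6 = 1.69×10^5 → turbulent
ε/D = 0.59/160 = 0.00369
Swamee-Jain: f = 0.02863
h_f = f(L/D)V²/(2g) = 0.02863·(227/0.160)·1.363²/(2·9.81) = 3.845 m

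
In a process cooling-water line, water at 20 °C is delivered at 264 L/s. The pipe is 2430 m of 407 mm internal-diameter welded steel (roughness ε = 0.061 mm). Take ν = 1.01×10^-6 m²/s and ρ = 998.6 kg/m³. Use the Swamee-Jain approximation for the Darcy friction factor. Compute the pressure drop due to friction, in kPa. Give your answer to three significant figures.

V = 4Q/(πD²) = 4·0.264/(π·0.407²) = 2.029 m/s
Re = VD/ν = 2.029·0.407/1.01×10^-6 = 8.18×10^5 → turbulent
ε/D = 0.061/407 = 1.50×10^-4
Swamee-Jain: f = 0.01439
h_f = f(L/D)V²/(2g) = 0.01439·(2430/0.407)·2.029²/(2·9.81) = 18.03 m
Δp = ρg·h_f = 998.6·9.81·18.03 = 176.6 kPa

Δp ≈ 177 kPa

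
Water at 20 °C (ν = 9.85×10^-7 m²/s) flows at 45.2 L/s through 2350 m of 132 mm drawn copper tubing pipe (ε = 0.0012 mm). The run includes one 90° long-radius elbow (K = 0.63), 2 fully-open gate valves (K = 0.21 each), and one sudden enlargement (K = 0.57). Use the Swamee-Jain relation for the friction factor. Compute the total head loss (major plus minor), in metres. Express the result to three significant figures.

V = 4Q/(πD²) = 3.303 m/s; V²/2g = 0.5560 m
Re = 4.43×10^5, ε/D = 9.09×10^-6 → f = 0.01352 (Swamee-Jain)
Major: h_f = f(L/D)·V²/2g = 0.01352·17803·0.5560 = 133.8 m
Minor: ΣK = 1.62; h_m = ΣK·V²/2g = 0.9008 m
Total H_L = 133.8 + 0.9008 = 134.7 m

H_L ≈ 135 m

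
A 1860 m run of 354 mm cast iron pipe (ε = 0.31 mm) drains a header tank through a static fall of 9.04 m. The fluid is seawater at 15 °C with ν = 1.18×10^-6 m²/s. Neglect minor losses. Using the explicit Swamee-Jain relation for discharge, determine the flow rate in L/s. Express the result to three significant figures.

Q ≈ 128 L/s

Swamee-Jain (Type II): Q = -0.965·√(gD⁵h_f/L)·ln[ε/(3.7D) + √(3.17ν²L/(gD³h_f))]
√(gD⁵h_f/L) = √(9.81·0.354⁵·9.04/1860) = 0.01628
ε/(3.7D) = 2.37×10^-4; √(3.17ν²L/(gD³h_f)) = 4.57×10^-5
Q = -0.965·0.01628·ln(2.824×10^-4) = 0.1284 m³/s
Check: V = 1.30 m/s, Re = 3.91×10^5, f = 0.01997, h_f = 9.10 m ≈ 9.04 m ✓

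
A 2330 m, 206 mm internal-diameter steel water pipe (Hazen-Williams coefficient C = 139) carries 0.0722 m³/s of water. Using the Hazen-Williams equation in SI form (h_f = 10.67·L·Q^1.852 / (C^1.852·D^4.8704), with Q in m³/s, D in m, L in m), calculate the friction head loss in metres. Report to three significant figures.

h_f = 10.67·2330·0.0722^1.852 / (139^1.852·0.206^4.8704) = 45.12 m

h_f ≈ 45.1 m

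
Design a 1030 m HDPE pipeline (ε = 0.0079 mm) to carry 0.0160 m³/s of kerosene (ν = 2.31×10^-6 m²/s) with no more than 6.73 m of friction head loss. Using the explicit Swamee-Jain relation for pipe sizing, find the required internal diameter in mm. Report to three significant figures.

D ≈ 147 mm

Swamee-Jain (Type III): D = 0.66·[ε^1.25·(LQ²/(gh_f))^4.75 + ν·Q^9.4·(L/(gh_f))^5.2]^0.04
LQ²/(gh_f) = 0.003994; L/(gh_f) = 15.60
Term 1 = ε^1.25·(…)^4.75 = 1.69×10^-18; Term 2 = ν·Q^9.4·(…)^5.2 = 4.86×10^-17
D = 0.66·(1.69×10^-18 + 4.86×10^-17)^0.04 = 0.1471 m = 147 mm
Check: V = 0.941 m/s, Re = 6.00×10^4, f = 0.02018, h_f = 6.38 m ≈ 6.73 m ✓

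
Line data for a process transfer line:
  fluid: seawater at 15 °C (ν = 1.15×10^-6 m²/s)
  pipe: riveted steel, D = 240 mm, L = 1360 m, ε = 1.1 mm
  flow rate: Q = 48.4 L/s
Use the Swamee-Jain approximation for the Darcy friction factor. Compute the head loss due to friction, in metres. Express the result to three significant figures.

h_f ≈ 9.98 m

V = 4Q/(πD²) = 4·0.0484/(π·0.240²) = 1.070 m/s
Re = VD/ν = 1.070·0.240/1.15×10^-6 = 2.23×10^5 → turbulent
ε/D = 1.1/240 = 0.00458
Swamee-Jain: f = 0.03020
h_f = f(L/D)V²/(2g) = 0.03020·(1360/0.240)·1.070²/(2·9.81) = 9.984 m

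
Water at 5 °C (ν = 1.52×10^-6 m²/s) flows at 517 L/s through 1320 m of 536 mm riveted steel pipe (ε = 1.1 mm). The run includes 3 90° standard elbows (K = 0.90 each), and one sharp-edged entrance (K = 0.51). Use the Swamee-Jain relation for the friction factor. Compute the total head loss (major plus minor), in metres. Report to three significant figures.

H_L ≈ 16.6 m

V = 4Q/(πD²) = 2.291 m/s; V²/2g = 0.2676 m
Re = 8.08×10^5, ε/D = 0.00205 → f = 0.02389 (Swamee-Jain)
Major: h_f = f(L/D)·V²/2g = 0.02389·2463·0.2676 = 15.74 m
Minor: ΣK = 3.21; h_m = ΣK·V²/2g = 0.8589 m
Total H_L = 15.74 + 0.8589 = 16.60 m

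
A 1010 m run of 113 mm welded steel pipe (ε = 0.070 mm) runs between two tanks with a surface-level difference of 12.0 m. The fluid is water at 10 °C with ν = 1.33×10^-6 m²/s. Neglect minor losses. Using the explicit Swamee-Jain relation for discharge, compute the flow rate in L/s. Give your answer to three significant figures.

Swamee-Jain (Type II): Q = -0.965·√(gD⁵h_f/L)·ln[ε/(3.7D) + √(3.17ν²L/(gD³h_f))]
√(gD⁵h_f/L) = √(9.81·0.113⁵·12.0/1010) = 0.001465
ε/(3.7D) = 1.67×10^-4; √(3.17ν²L/(gD³h_f)) = 1.83×10^-4
Q = -0.965·0.001465·ln(3.500×10^-4) = 0.01125 m³/s
Check: V = 1.12 m/s, Re = 9.53×10^4, f = 0.02104, h_f = 12.1 m ≈ 12.0 m ✓

Q ≈ 11.3 L/s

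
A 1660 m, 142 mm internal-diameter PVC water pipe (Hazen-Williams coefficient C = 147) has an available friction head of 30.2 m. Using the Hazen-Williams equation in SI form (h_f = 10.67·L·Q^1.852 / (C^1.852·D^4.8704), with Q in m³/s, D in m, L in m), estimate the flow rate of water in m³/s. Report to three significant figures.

Rearranging: Q = [h_f·C^1.852·D^4.8704 / (10.67·L)]^(1/1.852)
Q = [30.2·147^1.852·0.142^4.8704 / (10.67·1660)]^0.540 = 0.02775 m³/s

Q ≈ 0.0277 m³/s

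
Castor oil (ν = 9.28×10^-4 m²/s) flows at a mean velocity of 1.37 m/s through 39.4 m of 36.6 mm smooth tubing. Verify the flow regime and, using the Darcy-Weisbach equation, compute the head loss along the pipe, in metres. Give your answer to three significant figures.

Re = VD/ν = 1.37·0.03660/9.28×10^-4 = 54.0 → laminar (Re < 2300)
f = 64/Re = 1.184
h_f = f(L/D)V²/(2g) = 1.184·(39.4/0.03660)·1.37²/(2·9.81) = 122.0 m

h_f ≈ 122 m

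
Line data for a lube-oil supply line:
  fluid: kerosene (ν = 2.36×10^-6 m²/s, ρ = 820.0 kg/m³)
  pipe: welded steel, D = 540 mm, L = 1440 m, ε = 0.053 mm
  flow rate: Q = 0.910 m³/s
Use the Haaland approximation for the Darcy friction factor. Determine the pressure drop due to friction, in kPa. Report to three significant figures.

V = 4Q/(πD²) = 4·0.910/(π·0.540²) = 3.973 m/s
Re = VD/ν = 3.973·0.540/2.36×10^-6 = 9.09×10^5 → turbulent
ε/D = 0.053/540 = 9.81×10^-5
Haaland: f = 0.01341
h_f = f(L/D)V²/(2g) = 0.01341·(1440/0.540)·3.973²/(2·9.81) = 28.77 m
Δp = ρg·h_f = 820.0·9.81·28.77 = 231.4 kPa

Δp ≈ 231 kPa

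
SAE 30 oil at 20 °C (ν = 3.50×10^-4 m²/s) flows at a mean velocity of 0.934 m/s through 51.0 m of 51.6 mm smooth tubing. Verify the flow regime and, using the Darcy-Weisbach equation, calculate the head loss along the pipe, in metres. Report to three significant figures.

h_f ≈ 20.4 m

Re = VD/ν = 0.934·0.05160/3.50×10^-4 = 138 → laminar (Re < 2300)
f = 64/Re = 0.4648
h_f = f(L/D)V²/(2g) = 0.4648·(51.0/0.05160)·0.934²/(2·9.81) = 20.43 m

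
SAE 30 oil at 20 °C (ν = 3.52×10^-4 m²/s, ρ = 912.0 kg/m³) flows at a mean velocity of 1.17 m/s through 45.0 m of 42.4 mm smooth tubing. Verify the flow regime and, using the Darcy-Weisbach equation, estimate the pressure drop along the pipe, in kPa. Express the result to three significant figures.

Δp ≈ 301 kPa

Re = VD/ν = 1.17·0.04240/3.52×10^-4 = 141 → laminar (Re < 2300)
f = 64/Re = 0.4541
h_f = f(L/D)V²/(2g) = 0.4541·(45.0/0.04240)·1.17²/(2·9.81) = 33.63 m
Δp = ρg·h_f = 912.0·9.81·33.63 = 300.9 kPa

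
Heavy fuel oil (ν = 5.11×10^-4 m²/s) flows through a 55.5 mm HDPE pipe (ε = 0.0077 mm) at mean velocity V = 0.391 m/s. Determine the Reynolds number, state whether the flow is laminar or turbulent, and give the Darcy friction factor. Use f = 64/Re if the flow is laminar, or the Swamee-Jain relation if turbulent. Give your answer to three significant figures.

Re ≈ 42.5; laminar; f = 64/Re ≈ 1.51

Re = VD/ν = 0.3910·0.0555/5.11×10^-4 = 42.5
Re < 2300 → laminar → f = 64/Re = 1.507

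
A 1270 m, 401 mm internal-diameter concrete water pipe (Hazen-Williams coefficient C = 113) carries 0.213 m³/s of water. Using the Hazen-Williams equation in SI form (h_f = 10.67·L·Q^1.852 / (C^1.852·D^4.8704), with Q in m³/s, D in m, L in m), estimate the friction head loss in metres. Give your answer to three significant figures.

h_f ≈ 10.4 m

h_f = 10.67·1270·0.213^1.852 / (113^1.852·0.401^4.8704) = 10.44 m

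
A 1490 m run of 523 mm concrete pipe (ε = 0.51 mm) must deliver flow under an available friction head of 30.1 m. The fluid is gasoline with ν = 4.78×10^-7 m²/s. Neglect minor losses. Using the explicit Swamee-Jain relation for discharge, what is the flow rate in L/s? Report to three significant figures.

Q ≈ 699 L/s

Swamee-Jain (Type II): Q = -0.965·√(gD⁵h_f/L)·ln[ε/(3.7D) + √(3.17ν²L/(gD³h_f))]
√(gD⁵h_f/L) = √(9.81·0.523⁵·30.1/1490) = 0.08806
ε/(3.7D) = 2.64×10^-4; √(3.17ν²L/(gD³h_f)) = 5.05×10^-6
Q = -0.965·0.08806·ln(2.686×10^-4) = 0.6987 m³/s
Check: V = 3.25 m/s, Re = 3.56×10^6, f = 0.01965, h_f = 30.2 m ≈ 30.1 m ✓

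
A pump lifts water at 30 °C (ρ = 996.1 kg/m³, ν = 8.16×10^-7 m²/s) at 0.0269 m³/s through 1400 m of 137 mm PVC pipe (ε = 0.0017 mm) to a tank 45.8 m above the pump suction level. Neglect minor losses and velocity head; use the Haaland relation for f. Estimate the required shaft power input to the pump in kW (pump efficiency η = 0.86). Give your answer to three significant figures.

V = 4Q/(πD²) = 1.825 m/s; Re = 3.06×10^5; ε/D = 1.24×10^-5; f = 0.01439
h_f = f(L/D)V²/2g = 24.95 m
Total head H = z + h_f = 45.8 + 24.95 = 70.75 m
P_hyd = ρgQH = 996.1·9.81·0.0269·70.75 = 18.60 kW
P_shaft = P_hyd/η = 18.60/0.86 = 21.63 kW

P_shaft ≈ 21.6 kW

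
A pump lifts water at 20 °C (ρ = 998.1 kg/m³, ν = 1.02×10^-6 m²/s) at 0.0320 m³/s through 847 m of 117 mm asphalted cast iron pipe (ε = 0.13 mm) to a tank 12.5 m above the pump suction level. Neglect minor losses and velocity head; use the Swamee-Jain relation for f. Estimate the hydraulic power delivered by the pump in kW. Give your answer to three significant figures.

P_hyd ≈ 25.5 kW

V = 4Q/(πD²) = 2.976 m/s; Re = 3.41×10^5; ε/D = 0.00111; f = 0.02109
h_f = f(L/D)V²/2g = 68.93 m
Total head H = z + h_f = 12.5 + 68.93 = 81.43 m
P_hyd = ρgQH = 998.1·9.81·0.0320·81.43 = 25.51 kW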